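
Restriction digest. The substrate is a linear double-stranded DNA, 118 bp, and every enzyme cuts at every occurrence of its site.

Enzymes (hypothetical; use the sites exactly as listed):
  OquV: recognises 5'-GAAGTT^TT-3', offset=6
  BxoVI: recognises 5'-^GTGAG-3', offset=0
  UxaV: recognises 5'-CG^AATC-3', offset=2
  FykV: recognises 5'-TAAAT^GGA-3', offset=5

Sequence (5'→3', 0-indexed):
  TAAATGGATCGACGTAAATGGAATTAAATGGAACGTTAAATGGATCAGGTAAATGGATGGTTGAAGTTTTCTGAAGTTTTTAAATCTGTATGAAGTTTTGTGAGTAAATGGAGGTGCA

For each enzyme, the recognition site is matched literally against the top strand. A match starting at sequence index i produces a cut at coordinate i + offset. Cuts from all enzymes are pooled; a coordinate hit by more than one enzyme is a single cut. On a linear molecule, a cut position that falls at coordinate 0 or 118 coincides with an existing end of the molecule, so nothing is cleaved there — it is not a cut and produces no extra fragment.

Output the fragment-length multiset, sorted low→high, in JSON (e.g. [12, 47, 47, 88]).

Site scan:
  OquV (GAAGTTTT, off=6): starts [62, 72, 91] → cuts [68, 78, 97]
  BxoVI (GTGAG, off=0): starts [99] → cuts [99]
  UxaV (CGAATC, off=2): no sites
  FykV (TAAATGGA, off=5): starts [0, 14, 24, 36, 49, 104] → cuts [5, 19, 29, 41, 54, 109]

Pooled cuts: [5, 19, 29, 41, 54, 68, 78, 97, 99, 109]

Fragment lengths:
  [0,5): 5 bp
  [5,19): 14 bp
  [19,29): 10 bp
  [29,41): 12 bp
  [41,54): 13 bp
  [54,68): 14 bp
  [68,78): 10 bp
  [78,97): 19 bp
  [97,99): 2 bp
  [99,109): 10 bp
  [109,118): 9 bp

[2,5,9,10,10,10,12,13,14,14,19]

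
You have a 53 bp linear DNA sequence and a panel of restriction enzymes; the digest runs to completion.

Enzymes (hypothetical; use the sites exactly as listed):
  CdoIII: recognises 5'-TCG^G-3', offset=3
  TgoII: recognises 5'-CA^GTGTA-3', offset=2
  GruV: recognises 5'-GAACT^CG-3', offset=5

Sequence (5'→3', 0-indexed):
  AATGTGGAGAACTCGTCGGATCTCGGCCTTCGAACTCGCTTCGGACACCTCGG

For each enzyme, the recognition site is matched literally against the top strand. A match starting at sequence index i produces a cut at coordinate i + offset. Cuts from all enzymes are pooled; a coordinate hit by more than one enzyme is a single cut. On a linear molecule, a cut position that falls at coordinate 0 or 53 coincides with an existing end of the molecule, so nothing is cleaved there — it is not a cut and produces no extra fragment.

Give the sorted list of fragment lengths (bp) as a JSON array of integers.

Per-enzyme occurrences:
  CdoIII (TCGG, off=3): starts [15, 22, 40, 49] → cuts [18, 25, 43, 52]
  TgoII (CAGTGTA, off=2): no sites
  GruV (GAACTCG, off=5): starts [8, 31] → cuts [13, 36]

Pooled cuts: [13, 18, 25, 36, 43, 52]

Fragment lengths:
  [0,13): 13 bp
  [13,18): 5 bp
  [18,25): 7 bp
  [25,36): 11 bp
  [36,43): 7 bp
  [43,52): 9 bp
  [52,53): 1 bp

[1,5,7,7,9,11,13]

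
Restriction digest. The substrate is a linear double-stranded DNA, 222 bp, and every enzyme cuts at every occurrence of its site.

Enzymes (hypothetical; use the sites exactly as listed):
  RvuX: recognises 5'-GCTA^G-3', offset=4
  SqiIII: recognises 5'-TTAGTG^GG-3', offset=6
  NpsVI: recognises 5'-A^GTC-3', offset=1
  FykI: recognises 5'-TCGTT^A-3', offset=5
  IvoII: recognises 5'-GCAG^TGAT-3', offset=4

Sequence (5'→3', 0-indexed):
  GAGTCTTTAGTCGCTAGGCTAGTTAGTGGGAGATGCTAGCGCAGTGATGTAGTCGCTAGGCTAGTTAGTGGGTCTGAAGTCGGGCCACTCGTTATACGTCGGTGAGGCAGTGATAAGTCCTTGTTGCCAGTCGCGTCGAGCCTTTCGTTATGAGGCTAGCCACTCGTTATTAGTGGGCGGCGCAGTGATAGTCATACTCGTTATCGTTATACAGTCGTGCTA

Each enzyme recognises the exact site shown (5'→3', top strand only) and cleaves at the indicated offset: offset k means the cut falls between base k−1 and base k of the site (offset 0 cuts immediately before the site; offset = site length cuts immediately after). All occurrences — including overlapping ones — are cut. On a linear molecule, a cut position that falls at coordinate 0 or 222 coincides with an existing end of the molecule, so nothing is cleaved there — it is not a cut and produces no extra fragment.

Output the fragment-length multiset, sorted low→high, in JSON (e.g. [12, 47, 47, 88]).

[2,5,5,5,5,6,6,6,7,7,7,7,7,7,7,8,9,9,10,10,10,12,13,15,17,20]

Per-enzyme occurrences:
  RvuX GCTAG/4: at [12, 17, 34, 54, 59, 154] ⇒ [16, 21, 38, 58, 63, 158]
  SqiIII TTAGTGGG/6: at [22, 64, 169] ⇒ [28, 70, 175]
  NpsVI AGTC/1: at [1, 8, 50, 77, 115, 128, 189, 212] ⇒ [2, 9, 51, 78, 116, 129, 190, 213]
  FykI TCGTTA/5: at [88, 144, 163, 197, 203] ⇒ [93, 149, 168, 202, 208]
  IvoII GCAGTGAT/4: at [40, 106, 181] ⇒ [44, 110, 185]

Pooled cuts: [2, 9, 16, 21, 28, 38, 44, 51, 58, 63, 70, 78, 93, 110, 116, 129, 149, 158, 168, 175, 185, 190, 202, 208, 213]

Fragment lengths:
  [0,2): 2 bp
  [2,9): 7 bp
  [9,16): 7 bp
  [16,21): 5 bp
  [21,28): 7 bp
  [28,38): 10 bp
  [38,44): 6 bp
  [44,51): 7 bp
  [51,58): 7 bp
  [58,63): 5 bp
  [63,70): 7 bp
  [70,78): 8 bp
  [78,93): 15 bp
  [93,110): 17 bp
  [110,116): 6 bp
  [116,129): 13 bp
  [129,149): 20 bp
  [149,158): 9 bp
  [158,168): 10 bp
  [168,175): 7 bp
  [175,185): 10 bp
  [185,190): 5 bp
  [190,202): 12 bp
  [202,208): 6 bp
  [208,213): 5 bp
  [213,222): 9 bp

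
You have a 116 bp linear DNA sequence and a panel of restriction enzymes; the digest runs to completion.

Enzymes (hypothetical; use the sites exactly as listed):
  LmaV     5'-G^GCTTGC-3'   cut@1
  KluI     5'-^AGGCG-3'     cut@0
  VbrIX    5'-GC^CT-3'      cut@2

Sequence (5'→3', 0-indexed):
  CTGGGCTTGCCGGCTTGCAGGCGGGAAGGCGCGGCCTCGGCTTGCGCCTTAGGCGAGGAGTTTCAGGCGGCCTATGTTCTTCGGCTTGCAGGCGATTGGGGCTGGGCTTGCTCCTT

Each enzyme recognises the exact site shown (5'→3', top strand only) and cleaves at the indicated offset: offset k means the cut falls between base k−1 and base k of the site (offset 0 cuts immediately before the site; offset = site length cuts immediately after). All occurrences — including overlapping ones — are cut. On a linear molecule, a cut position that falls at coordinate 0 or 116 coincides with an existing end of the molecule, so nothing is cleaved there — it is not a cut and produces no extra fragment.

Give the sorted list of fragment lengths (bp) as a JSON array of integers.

Scan for sites:
  LmaV GGCTTGC/1: at [3, 11, 38, 82, 104] ⇒ [4, 12, 39, 83, 105]
  KluI AGGCG/0: at [18, 26, 50, 64, 89] ⇒ [18, 26, 50, 64, 89]
  VbrIX GCCT/2: at [33, 45, 69] ⇒ [35, 47, 71]

All cut coordinates (distinct, sorted): [4, 12, 18, 26, 35, 39, 47, 50, 64, 71, 83, 89, 105]

Fragment lengths:
  [0,4): 4 bp
  [4,12): 8 bp
  [12,18): 6 bp
  [18,26): 8 bp
  [26,35): 9 bp
  [35,39): 4 bp
  [39,47): 8 bp
  [47,50): 3 bp
  [50,64): 14 bp
  [64,71): 7 bp
  [71,83): 12 bp
  [83,89): 6 bp
  [89,105): 16 bp
  [105,116): 11 bp

[3,4,4,6,6,7,8,8,8,9,11,12,14,16]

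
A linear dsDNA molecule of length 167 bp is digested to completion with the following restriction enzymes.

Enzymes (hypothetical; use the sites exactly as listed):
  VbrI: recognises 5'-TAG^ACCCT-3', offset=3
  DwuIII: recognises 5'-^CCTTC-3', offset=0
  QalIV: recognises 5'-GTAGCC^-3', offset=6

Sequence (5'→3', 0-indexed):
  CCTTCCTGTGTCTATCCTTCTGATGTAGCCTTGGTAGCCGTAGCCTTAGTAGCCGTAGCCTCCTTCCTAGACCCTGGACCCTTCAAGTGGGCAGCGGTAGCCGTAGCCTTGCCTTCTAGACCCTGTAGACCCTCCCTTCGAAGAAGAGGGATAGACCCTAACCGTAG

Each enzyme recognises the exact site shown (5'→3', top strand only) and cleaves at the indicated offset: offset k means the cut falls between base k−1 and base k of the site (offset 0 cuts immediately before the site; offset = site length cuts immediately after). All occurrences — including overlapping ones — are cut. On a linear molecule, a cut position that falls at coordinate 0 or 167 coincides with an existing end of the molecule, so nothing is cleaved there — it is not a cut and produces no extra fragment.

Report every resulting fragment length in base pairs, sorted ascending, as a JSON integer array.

Site scan:
  VbrI (TAGACCCT, off=3): starts [67, 116, 125, 151] → cuts [70, 119, 128, 154]
  DwuIII (CCTTC, off=0): starts [0, 15, 61, 79, 111, 134] → cuts [15, 61, 79, 111, 134] (position 0 is a terminus of the linear molecule — no cut)
  QalIV (GTAGCC, off=6): starts [24, 33, 39, 48, 54, 96, 102] → cuts [30, 39, 45, 54, 60, 102, 108]

All cut coordinates (distinct, sorted): [15, 30, 39, 45, 54, 60, 61, 70, 79, 102, 108, 111, 119, 128, 134, 154]

Fragment lengths:
  [0,15): 15 bp
  [15,30): 15 bp
  [30,39): 9 bp
  [39,45): 6 bp
  [45,54): 9 bp
  [54,60): 6 bp
  [60,61): 1 bp
  [61,70): 9 bp
  [70,79): 9 bp
  [79,102): 23 bp
  [102,108): 6 bp
  [108,111): 3 bp
  [111,119): 8 bp
  [119,128): 9 bp
  [128,134): 6 bp
  [134,154): 20 bp
  [154,167): 13 bp

[1,3,6,6,6,6,8,9,9,9,9,9,13,15,15,20,23]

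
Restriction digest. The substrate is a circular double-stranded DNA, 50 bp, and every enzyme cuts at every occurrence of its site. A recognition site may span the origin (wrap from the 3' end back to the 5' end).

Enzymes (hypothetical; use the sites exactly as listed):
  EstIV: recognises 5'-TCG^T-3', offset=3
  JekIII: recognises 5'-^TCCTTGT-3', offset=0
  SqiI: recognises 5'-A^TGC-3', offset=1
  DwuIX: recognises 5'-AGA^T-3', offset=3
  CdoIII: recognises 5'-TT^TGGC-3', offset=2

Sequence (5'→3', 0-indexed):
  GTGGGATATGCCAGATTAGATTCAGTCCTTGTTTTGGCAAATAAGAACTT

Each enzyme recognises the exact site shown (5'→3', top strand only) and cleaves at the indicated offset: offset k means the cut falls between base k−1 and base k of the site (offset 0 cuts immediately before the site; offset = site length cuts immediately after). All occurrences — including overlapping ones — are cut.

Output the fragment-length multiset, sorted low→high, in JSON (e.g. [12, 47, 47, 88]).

[5,5,7,9,24]

Site scan:
  EstIV (TCGT, off=3): no sites
  JekIII (TCCTTGT, off=0): starts [25] → cuts [25]
  SqiI (ATGC, off=1): starts [7] → cuts [8]
  DwuIX (AGAT, off=3): starts [12, 17] → cuts [15, 20]
  CdoIII (TTTGGC, off=2): starts [32] → cuts [34]

All cut coordinates (distinct, sorted): [8, 15, 20, 25, 34]

Fragments:
  8→15: 7 bp
  15→20: 5 bp
  20→25: 5 bp
  25→34: 9 bp
  34→8 (wrap): 50-34+8 = 24 bp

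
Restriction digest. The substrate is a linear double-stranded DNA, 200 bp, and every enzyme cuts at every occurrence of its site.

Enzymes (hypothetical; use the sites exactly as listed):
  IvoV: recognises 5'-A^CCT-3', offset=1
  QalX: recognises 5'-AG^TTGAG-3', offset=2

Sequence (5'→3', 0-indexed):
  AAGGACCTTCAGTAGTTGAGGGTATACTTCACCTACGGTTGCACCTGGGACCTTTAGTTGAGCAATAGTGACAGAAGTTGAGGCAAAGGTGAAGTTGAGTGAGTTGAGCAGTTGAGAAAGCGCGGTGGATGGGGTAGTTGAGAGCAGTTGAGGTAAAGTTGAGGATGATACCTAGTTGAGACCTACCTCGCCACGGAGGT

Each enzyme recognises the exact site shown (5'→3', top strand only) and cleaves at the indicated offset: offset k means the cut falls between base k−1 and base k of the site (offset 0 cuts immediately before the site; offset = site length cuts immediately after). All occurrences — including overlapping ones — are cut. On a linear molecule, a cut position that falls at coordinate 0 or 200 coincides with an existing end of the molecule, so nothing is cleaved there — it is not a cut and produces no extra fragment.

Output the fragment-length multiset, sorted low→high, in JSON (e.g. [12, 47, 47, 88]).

[4,5,5,6,7,7,8,9,10,10,11,12,12,15,16,17,20,26]

Site scan:
  IvoV (ACCT, off=1): starts [4, 30, 42, 49, 169, 180, 184] → cuts [5, 31, 43, 50, 170, 181, 185]
  QalX (AGTTGAG, off=2): starts [13, 55, 75, 92, 101, 109, 135, 145, 156, 173] → cuts [15, 57, 77, 94, 103, 111, 137, 147, 158, 175]

All cut coordinates (distinct, sorted): [5, 15, 31, 43, 50, 57, 77, 94, 103, 111, 137, 147, 158, 170, 175, 181, 185]

Fragment lengths:
  [0,5): 5 bp
  [5,15): 10 bp
  [15,31): 16 bp
  [31,43): 12 bp
  [43,50): 7 bp
  [50,57): 7 bp
  [57,77): 20 bp
  [77,94): 17 bp
  [94,103): 9 bp
  [103,111): 8 bp
  [111,137): 26 bp
  [137,147): 10 bp
  [147,158): 11 bp
  [158,170): 12 bp
  [170,175): 5 bp
  [175,181): 6 bp
  [181,185): 4 bp
  [185,200): 15 bp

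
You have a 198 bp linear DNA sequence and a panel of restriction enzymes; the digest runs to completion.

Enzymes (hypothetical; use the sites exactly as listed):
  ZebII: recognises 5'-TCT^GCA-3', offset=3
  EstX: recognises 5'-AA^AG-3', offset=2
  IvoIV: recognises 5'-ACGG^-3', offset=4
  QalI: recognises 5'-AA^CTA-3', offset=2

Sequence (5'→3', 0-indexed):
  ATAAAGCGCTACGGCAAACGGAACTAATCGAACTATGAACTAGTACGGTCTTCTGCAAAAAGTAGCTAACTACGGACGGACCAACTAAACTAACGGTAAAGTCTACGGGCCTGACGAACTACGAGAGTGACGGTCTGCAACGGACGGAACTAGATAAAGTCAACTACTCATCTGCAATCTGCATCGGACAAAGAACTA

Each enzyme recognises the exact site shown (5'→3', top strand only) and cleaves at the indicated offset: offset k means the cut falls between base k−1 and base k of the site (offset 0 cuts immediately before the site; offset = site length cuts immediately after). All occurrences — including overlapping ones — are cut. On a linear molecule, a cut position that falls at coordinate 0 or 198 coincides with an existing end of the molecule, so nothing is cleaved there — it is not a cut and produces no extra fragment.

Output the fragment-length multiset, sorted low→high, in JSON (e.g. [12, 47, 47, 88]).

[2,2,3,3,3,4,4,4,4,5,5,6,6,6,6,7,7,7,7,7,8,9,9,9,9,10,10,10,11,15]

Per-enzyme occurrences:
  ZebII (TCTGCA, off=3): starts [51, 133, 170, 177] → cuts [54, 136, 173, 180]
  EstX (AAAG, off=2): starts [2, 58, 97, 155, 189] → cuts [4, 60, 99, 157, 191]
  IvoIV (ACGG, off=4): starts [10, 17, 44, 71, 75, 92, 104, 129, 139, 143] → cuts [14, 21, 48, 75, 79, 96, 108, 133, 143, 147]
  QalI (AACTA, off=2): starts [21, 30, 37, 67, 82, 87, 116, 147, 161, 193] → cuts [23, 32, 39, 69, 84, 89, 118, 149, 163, 195]

Pooled cuts: [4, 14, 21, 23, 32, 39, 48, 54, 60, 69, 75, 79, 84, 89, 96, 99, 108, 118, 133, 136, 143, 147, 149, 157, 163, 173, 180, 191, 195]

Fragment lengths:
  [0,4): 4 bp
  [4,14): 10 bp
  [14,21): 7 bp
  [21,23): 2 bp
  [23,32): 9 bp
  [32,39): 7 bp
  [39,48): 9 bp
  [48,54): 6 bp
  [54,60): 6 bp
  [60,69): 9 bp
  [69,75): 6 bp
  [75,79): 4 bp
  [79,84): 5 bp
  [84,89): 5 bp
  [89,96): 7 bp
  [96,99): 3 bp
  [99,108): 9 bp
  [108,118): 10 bp
  [118,133): 15 bp
  [133,136): 3 bp
  [136,143): 7 bp
  [143,147): 4 bp
  [147,149): 2 bp
  [149,157): 8 bp
  [157,163): 6 bp
  [163,173): 10 bp
  [173,180): 7 bp
  [180,191): 11 bp
  [191,195): 4 bp
  [195,198): 3 bp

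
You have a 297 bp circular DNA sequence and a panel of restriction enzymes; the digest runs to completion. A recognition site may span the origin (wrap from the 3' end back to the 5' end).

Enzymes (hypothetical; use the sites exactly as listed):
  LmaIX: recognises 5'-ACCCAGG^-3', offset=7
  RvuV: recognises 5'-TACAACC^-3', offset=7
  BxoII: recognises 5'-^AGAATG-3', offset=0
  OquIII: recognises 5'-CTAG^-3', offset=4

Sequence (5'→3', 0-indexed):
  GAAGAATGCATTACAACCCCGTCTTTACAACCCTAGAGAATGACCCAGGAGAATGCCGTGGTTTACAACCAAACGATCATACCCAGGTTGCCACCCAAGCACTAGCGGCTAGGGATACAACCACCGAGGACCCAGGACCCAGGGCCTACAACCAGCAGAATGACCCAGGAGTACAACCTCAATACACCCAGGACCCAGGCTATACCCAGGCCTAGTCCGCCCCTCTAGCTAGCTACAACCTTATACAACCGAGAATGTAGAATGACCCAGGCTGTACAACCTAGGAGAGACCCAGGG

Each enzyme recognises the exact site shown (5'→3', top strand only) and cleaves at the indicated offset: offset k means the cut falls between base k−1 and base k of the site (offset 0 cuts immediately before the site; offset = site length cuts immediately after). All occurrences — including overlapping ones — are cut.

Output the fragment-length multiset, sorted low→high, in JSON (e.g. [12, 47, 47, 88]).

Scan for sites:
  LmaIX (ACCCAGG, off=7): starts [42, 80, 129, 136, 162, 185, 192, 203, 264, 289] → cuts [49, 87, 136, 143, 169, 192, 199, 210, 271, 296]
  RvuV (TACAACC, off=7): starts [11, 25, 63, 115, 146, 171, 233, 243, 274] → cuts [18, 32, 70, 122, 153, 178, 240, 250, 281]
  BxoII (AGAATG, off=0): starts [2, 36, 49, 156, 251, 258] → cuts [2, 36, 49, 156, 251, 258]
  OquIII (CTAG, off=4): starts [32, 101, 108, 211, 224, 228, 280] → cuts [36, 105, 112, 215, 228, 232, 284]

Pooled cuts: [2, 18, 32, 36, 49, 70, 87, 105, 112, 122, 136, 143, 153, 156, 169, 178, 192, 199, 210, 215, 228, 232, 240, 250, 251, 258, 271, 281, 284, 296]

Fragments:
  2→18: 16 bp
  18→32: 14 bp
  32→36: 4 bp
  36→49: 13 bp
  49→70: 21 bp
  70→87: 17 bp
  87→105: 18 bp
  105→112: 7 bp
  112→122: 10 bp
  122→136: 14 bp
  136→143: 7 bp
  143→153: 10 bp
  153→156: 3 bp
  156→169: 13 bp
  169→178: 9 bp
  178→192: 14 bp
  192→199: 7 bp
  199→210: 11 bp
  210→215: 5 bp
  215→228: 13 bp
  228→232: 4 bp
  232→240: 8 bp
  240→250: 10 bp
  250→251: 1 bp
  251→258: 7 bp
  258→271: 13 bp
  271→281: 10 bp
  281→284: 3 bp
  284→296: 12 bp
  296→2 (wrap): 297-296+2 = 3 bp

[1,3,3,3,4,4,5,7,7,7,7,8,9,10,10,10,10,11,12,13,13,13,13,14,14,14,16,17,18,21]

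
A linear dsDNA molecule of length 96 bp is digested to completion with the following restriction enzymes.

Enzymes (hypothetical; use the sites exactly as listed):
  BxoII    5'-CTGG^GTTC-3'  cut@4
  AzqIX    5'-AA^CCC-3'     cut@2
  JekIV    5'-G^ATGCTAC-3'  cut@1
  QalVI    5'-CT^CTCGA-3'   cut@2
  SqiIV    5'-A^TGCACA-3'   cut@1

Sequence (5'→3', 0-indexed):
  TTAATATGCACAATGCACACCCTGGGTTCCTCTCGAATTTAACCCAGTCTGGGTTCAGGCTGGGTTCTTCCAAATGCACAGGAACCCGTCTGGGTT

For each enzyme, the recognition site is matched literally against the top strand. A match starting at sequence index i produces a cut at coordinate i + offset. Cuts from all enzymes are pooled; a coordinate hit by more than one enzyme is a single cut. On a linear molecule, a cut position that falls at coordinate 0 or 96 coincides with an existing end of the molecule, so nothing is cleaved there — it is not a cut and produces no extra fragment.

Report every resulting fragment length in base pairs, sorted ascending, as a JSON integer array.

[6,6,7,10,10,11,11,11,12,12]

Scan for sites:
  BxoII (CTGGGTTC, off=4): starts [21, 48, 59] → cuts [25, 52, 63]
  AzqIX (AACCC, off=2): starts [40, 82] → cuts [42, 84]
  JekIV (GATGCTAC, off=1): no sites
  QalVI (CTCTCGA, off=2): starts [29] → cuts [31]
  SqiIV (ATGCACA, off=1): starts [5, 12, 73] → cuts [6, 13, 74]

All cut coordinates (distinct, sorted): [6, 13, 25, 31, 42, 52, 63, 74, 84]

Fragments:
  [0,6): 6 bp
  [6,13): 7 bp
  [13,25): 12 bp
  [25,31): 6 bp
  [31,42): 11 bp
  [42,52): 10 bp
  [52,63): 11 bp
  [63,74): 11 bp
  [74,84): 10 bp
  [84,96): 12 bp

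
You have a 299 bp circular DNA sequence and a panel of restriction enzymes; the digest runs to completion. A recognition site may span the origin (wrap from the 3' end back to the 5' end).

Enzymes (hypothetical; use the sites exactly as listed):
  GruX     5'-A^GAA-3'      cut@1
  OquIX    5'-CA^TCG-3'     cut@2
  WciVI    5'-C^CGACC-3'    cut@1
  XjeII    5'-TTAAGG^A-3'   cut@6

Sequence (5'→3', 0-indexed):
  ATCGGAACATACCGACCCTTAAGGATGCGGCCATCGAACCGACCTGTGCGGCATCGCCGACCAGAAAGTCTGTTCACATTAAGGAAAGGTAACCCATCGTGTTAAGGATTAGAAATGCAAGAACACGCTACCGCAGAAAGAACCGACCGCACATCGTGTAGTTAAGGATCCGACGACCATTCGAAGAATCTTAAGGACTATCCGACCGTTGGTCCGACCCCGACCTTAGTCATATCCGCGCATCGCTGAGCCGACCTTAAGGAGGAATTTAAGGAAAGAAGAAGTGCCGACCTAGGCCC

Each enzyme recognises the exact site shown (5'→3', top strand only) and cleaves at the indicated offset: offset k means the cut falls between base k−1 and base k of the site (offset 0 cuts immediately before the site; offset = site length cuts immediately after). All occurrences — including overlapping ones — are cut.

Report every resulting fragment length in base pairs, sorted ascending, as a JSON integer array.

[3,3,4,4,4,4,6,6,6,6,7,9,9,9,10,11,11,11,11,12,12,12,12,13,14,14,15,18,21,22]

Per-enzyme occurrences:
  GruX (AGAA, off=1): starts [62, 110, 119, 134, 138, 184, 276, 279] → cuts [63, 111, 120, 135, 139, 185, 277, 280]
  OquIX (CATCG, off=2): starts [31, 51, 94, 151, 240, 298] → cuts [1, 33, 53, 96, 153, 242]
  WciVI (CCGACC, off=1): starts [11, 38, 56, 142, 201, 213, 219, 250, 286] → cuts [12, 39, 57, 143, 202, 214, 220, 251, 287]
  XjeII (TTAAGGA, off=6): starts [18, 78, 101, 161, 190, 256, 268] → cuts [24, 84, 107, 167, 196, 262, 274]

Pooled cuts: [1, 12, 24, 33, 39, 53, 57, 63, 84, 96, 107, 111, 120, 135, 139, 143, 153, 167, 185, 196, 202, 214, 220, 242, 251, 262, 274, 277, 280, 287]

Fragments:
  1→12: 11 bp
  12→24: 12 bp
  24→33: 9 bp
  33→39: 6 bp
  39→53: 14 bp
  53→57: 4 bp
  57→63: 6 bp
  63→84: 21 bp
  84→96: 12 bp
  96→107: 11 bp
  107→111: 4 bp
  111→120: 9 bp
  120→135: 15 bp
  135→139: 4 bp
  139→143: 4 bp
  143→153: 10 bp
  153→167: 14 bp
  167→185: 18 bp
  185→196: 11 bp
  196→202: 6 bp
  202→214: 12 bp
  214→220: 6 bp
  220→242: 22 bp
  242→251: 9 bp
  251→262: 11 bp
  262→274: 12 bp
  274→277: 3 bp
  277→280: 3 bp
  280→287: 7 bp
  287→1 (wrap): 299-287+1 = 13 bp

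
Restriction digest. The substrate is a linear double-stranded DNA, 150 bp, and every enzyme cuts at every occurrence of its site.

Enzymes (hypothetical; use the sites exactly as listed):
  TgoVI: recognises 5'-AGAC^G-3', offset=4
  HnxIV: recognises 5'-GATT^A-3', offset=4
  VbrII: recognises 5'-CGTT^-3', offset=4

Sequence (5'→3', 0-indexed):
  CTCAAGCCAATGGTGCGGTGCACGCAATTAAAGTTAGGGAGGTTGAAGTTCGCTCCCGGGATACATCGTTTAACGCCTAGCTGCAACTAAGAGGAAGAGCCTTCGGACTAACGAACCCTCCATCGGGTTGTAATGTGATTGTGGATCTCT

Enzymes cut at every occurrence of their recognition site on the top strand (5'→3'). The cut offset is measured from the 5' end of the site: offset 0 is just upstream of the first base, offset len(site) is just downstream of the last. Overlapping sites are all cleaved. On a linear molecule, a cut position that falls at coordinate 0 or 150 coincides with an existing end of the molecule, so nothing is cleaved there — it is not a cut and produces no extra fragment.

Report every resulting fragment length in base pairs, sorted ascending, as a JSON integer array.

Scan for sites:
  TgoVI (AGACG, off=4): no sites
  HnxIV (GATTA, off=4): no sites
  VbrII (CGTT, off=4): starts [66] → cuts [70]

All cut coordinates (distinct, sorted): [70]

Fragments:
  [0,70): 70 bp
  [70,150): 80 bp

[70,80]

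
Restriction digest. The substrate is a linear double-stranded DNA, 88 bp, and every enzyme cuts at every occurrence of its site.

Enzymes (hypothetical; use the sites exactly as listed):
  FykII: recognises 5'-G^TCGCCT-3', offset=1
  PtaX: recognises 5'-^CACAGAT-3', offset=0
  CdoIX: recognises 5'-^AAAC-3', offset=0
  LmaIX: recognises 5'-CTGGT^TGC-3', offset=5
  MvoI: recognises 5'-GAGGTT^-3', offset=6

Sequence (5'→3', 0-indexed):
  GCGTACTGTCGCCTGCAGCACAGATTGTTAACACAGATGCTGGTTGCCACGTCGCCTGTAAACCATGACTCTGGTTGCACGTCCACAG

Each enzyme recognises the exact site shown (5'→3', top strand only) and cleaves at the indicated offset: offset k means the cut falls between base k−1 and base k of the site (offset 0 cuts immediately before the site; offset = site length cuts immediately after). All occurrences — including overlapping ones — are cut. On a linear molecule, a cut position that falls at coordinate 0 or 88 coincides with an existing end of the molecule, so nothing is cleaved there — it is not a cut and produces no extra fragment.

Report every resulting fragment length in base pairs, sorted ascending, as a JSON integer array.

Per-enzyme occurrences:
  FykII GTCGCCT/1: at [7, 50] ⇒ [8, 51]
  PtaX CACAGAT/0: at [18, 31] ⇒ [18, 31]
  CdoIX AAAC/0: at [59] ⇒ [59]
  LmaIX CTGGTTGC/5: at [39, 70] ⇒ [44, 75]
  MvoI (GAGGTT, off=6): no sites

All cut coordinates (distinct, sorted): [8, 18, 31, 44, 51, 59, 75]

Fragments:
  [0,8): 8 bp
  [8,18): 10 bp
  [18,31): 13 bp
  [31,44): 13 bp
  [44,51): 7 bp
  [51,59): 8 bp
  [59,75): 16 bp
  [75,88): 13 bp

[7,8,8,10,13,13,13,16]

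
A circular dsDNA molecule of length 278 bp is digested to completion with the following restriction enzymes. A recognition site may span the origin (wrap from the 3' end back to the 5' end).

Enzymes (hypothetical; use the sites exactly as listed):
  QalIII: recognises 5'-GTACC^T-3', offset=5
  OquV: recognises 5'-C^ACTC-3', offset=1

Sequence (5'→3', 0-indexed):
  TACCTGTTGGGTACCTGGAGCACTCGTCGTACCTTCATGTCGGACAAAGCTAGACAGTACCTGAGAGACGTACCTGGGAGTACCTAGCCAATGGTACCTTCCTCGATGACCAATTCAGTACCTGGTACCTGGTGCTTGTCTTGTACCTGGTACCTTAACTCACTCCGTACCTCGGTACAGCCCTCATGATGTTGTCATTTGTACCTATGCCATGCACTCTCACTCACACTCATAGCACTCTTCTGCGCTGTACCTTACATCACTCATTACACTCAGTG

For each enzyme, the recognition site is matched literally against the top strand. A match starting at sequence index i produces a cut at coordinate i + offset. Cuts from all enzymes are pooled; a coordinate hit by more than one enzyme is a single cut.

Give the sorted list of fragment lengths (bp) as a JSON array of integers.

Per-enzyme occurrences:
  QalIII (GTACCT, off=5): starts [10, 28, 56, 69, 79, 93, 117, 124, 142, 149, 166, 200, 249, 277] → cuts [4, 15, 33, 61, 74, 84, 98, 122, 129, 147, 154, 171, 205, 254]
  OquV (CACTC, off=1): starts [20, 160, 214, 220, 226, 235, 260, 269] → cuts [21, 161, 215, 221, 227, 236, 261, 270]

All cut coordinates (distinct, sorted): [4, 15, 21, 33, 61, 74, 84, 98, 122, 129, 147, 154, 161, 171, 205, 215, 221, 227, 236, 254, 261, 270]

Fragment lengths:
  4→15: 11 bp
  15→21: 6 bp
  21→33: 12 bp
  33→61: 28 bp
  61→74: 13 bp
  74→84: 10 bp
  84→98: 14 bp
  98→122: 24 bp
  122→129: 7 bp
  129→147: 18 bp
  147→154: 7 bp
  154→161: 7 bp
  161→171: 10 bp
  171→205: 34 bp
  205→215: 10 bp
  215→221: 6 bp
  221→227: 6 bp
  227→236: 9 bp
  236→254: 18 bp
  254→261: 7 bp
  261→270: 9 bp
  270→4 (wrap): 278-270+4 = 12 bp

[6,6,6,7,7,7,7,9,9,10,10,10,11,12,12,13,14,18,18,24,28,34]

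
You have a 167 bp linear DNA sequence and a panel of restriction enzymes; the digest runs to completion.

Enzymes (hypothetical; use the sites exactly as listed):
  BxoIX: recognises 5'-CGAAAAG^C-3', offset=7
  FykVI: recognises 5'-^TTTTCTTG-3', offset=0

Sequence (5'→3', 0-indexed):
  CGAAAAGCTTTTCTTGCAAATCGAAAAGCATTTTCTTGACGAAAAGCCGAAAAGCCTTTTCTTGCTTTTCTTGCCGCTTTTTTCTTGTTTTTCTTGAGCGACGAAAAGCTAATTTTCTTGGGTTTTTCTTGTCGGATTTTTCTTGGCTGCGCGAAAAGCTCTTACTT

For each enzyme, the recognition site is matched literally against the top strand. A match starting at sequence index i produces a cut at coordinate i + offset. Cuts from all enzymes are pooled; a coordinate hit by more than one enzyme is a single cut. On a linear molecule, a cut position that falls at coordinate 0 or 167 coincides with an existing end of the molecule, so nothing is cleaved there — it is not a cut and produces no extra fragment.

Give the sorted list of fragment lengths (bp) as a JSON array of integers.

Per-enzyme occurrences:
  BxoIX CGAAAAGC/7: at [0, 21, 39, 47, 101, 151] ⇒ [7, 28, 46, 54, 108, 158]
  FykVI TTTTCTTG/0: at [8, 30, 56, 65, 79, 88, 112, 123, 137] ⇒ [8, 30, 56, 65, 79, 88, 112, 123, 137]

All cut coordinates (distinct, sorted): [7, 8, 28, 30, 46, 54, 56, 65, 79, 88, 108, 112, 123, 137, 158]

Fragments:
  [0,7): 7 bp
  [7,8): 1 bp
  [8,28): 20 bp
  [28,30): 2 bp
  [30,46): 16 bp
  [46,54): 8 bp
  [54,56): 2 bp
  [56,65): 9 bp
  [65,79): 14 bp
  [79,88): 9 bp
  [88,108): 20 bp
  [108,112): 4 bp
  [112,123): 11 bp
  [123,137): 14 bp
  [137,158): 21 bp
  [158,167): 9 bp

[1,2,2,4,7,8,9,9,9,11,14,14,16,20,20,21]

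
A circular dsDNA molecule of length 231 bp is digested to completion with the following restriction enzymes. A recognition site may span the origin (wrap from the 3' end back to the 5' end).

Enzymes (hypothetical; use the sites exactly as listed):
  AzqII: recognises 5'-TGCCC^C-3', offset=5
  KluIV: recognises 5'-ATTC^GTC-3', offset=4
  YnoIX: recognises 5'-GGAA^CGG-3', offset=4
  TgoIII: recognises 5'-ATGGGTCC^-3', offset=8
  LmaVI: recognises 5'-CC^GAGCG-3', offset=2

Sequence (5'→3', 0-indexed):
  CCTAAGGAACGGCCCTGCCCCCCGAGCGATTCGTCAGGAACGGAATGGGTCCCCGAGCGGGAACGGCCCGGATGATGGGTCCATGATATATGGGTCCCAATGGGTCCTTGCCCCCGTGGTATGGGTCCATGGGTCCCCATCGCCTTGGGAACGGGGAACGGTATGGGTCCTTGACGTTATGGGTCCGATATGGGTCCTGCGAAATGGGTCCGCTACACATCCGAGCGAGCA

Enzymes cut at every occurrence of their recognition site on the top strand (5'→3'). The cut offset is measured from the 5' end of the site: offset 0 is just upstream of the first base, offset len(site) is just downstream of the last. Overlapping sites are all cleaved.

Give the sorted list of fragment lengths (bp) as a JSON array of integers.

Site scan:
  AzqII TGCCCC/5: at [15, 108] ⇒ [20, 113]
  KluIV ATTCGTC/4: at [28] ⇒ [32]
  YnoIX GGAACGG/4: at [5, 36, 59, 147, 154] ⇒ [9, 40, 63, 151, 158]
  TgoIII ATGGGTCC/8: at [44, 74, 89, 99, 120, 128, 162, 178, 189, 203] ⇒ [52, 82, 97, 107, 128, 136, 170, 186, 197, 211]
  LmaVI CCGAGCG/2: at [21, 52, 220] ⇒ [23, 54, 222]

All cut coordinates (distinct, sorted): [9, 20, 23, 32, 40, 52, 54, 63, 82, 97, 107, 113, 128, 136, 151, 158, 170, 186, 197, 211, 222]

Fragment lengths:
  9→20: 11 bp
  20→23: 3 bp
  23→32: 9 bp
  32→40: 8 bp
  40→52: 12 bp
  52→54: 2 bp
  54→63: 9 bp
  63→82: 19 bp
  82→97: 15 bp
  97→107: 10 bp
  107→113: 6 bp
  113→128: 15 bp
  128→136: 8 bp
  136→151: 15 bp
  151→158: 7 bp
  158→170: 12 bp
  170→186: 16 bp
  186→197: 11 bp
  197→211: 14 bp
  211→222: 11 bp
  222→9 (wrap): 231-222+9 = 18 bp

[2,3,6,7,8,8,9,9,10,11,11,11,12,12,14,15,15,15,16,18,19]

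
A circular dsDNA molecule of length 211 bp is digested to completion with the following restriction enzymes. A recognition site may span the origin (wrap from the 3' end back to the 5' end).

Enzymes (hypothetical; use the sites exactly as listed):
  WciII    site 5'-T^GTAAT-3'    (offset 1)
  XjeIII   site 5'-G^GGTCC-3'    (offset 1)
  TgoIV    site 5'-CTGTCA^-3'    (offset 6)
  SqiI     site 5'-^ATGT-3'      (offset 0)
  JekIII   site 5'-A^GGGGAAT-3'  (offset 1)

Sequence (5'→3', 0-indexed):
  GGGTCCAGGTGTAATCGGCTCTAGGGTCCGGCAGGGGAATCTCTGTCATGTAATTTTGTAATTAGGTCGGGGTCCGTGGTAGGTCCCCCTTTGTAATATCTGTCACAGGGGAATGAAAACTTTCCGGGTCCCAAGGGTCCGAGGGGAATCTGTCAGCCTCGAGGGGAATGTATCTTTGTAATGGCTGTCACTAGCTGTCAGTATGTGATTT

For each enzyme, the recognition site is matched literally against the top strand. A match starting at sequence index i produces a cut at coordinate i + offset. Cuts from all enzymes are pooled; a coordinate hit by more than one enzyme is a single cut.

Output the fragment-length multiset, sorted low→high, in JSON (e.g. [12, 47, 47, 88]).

[1,1,2,2,5,7,7,8,9,9,9,10,10,10,13,13,13,13,14,14,19,22]

Site scan:
  WciII (TGTAAT, off=1): starts [9, 48, 56, 91, 176] → cuts [10, 49, 57, 92, 177]
  XjeIII (GGGTCC, off=1): starts [0, 23, 69, 125, 134] → cuts [1, 24, 70, 126, 135]
  TgoIV (CTGTCA, off=6): starts [42, 99, 149, 184, 194] → cuts [48, 105, 155, 190, 200]
  SqiI (ATGT, off=0): starts [47, 167, 202] → cuts [47, 167, 202]
  JekIII (AGGGGAAT, off=1): starts [32, 106, 141, 161] → cuts [33, 107, 142, 162]

Pooled cuts: [1, 10, 24, 33, 47, 48, 49, 57, 70, 92, 105, 107, 126, 135, 142, 155, 162, 167, 177, 190, 200, 202]

Fragment lengths:
  1→10: 9 bp
  10→24: 14 bp
  24→33: 9 bp
  33→47: 14 bp
  47→48: 1 bp
  48→49: 1 bp
  49→57: 8 bp
  57→70: 13 bp
  70→92: 22 bp
  92→105: 13 bp
  105→107: 2 bp
  107→126: 19 bp
  126→135: 9 bp
  135→142: 7 bp
  142→155: 13 bp
  155→162: 7 bp
  162→167: 5 bp
  167→177: 10 bp
  177→190: 13 bp
  190→200: 10 bp
  200→202: 2 bp
  202→1 (wrap): 211-202+1 = 10 bp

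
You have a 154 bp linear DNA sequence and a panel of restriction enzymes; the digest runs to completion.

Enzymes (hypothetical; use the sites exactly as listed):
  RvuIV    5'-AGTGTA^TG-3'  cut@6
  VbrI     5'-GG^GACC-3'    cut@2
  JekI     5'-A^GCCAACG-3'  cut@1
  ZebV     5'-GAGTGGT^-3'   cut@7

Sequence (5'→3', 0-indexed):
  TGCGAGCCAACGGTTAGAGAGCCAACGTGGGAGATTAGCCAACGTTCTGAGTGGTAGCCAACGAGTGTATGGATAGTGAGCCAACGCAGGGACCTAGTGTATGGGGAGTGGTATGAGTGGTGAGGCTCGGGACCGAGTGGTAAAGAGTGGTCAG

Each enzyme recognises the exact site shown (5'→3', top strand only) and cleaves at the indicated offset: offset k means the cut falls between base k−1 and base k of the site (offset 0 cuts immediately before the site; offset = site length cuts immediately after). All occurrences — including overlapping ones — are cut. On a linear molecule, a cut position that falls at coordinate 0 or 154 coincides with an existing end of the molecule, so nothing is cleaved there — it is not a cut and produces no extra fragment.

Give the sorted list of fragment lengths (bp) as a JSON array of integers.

Per-enzyme occurrences:
  RvuIV (AGTGTATG, off=6): starts [63, 95] → cuts [69, 101]
  VbrI (GGGACC, off=2): starts [88, 128] → cuts [90, 130]
  JekI (AGCCAACG, off=1): starts [4, 19, 36, 55, 78] → cuts [5, 20, 37, 56, 79]
  ZebV (GAGTGGT, off=7): starts [48, 105, 114, 134, 144] → cuts [55, 112, 121, 141, 151]

Pooled cuts: [5, 20, 37, 55, 56, 69, 79, 90, 101, 112, 121, 130, 141, 151]

Fragment lengths:
  [0,5): 5 bp
  [5,20): 15 bp
  [20,37): 17 bp
  [37,55): 18 bp
  [55,56): 1 bp
  [56,69): 13 bp
  [69,79): 10 bp
  [79,90): 11 bp
  [90,101): 11 bp
  [101,112): 11 bp
  [112,121): 9 bp
  [121,130): 9 bp
  [130,141): 11 bp
  [141,151): 10 bp
  [151,154): 3 bp

[1,3,5,9,9,10,10,11,11,11,11,13,15,17,18]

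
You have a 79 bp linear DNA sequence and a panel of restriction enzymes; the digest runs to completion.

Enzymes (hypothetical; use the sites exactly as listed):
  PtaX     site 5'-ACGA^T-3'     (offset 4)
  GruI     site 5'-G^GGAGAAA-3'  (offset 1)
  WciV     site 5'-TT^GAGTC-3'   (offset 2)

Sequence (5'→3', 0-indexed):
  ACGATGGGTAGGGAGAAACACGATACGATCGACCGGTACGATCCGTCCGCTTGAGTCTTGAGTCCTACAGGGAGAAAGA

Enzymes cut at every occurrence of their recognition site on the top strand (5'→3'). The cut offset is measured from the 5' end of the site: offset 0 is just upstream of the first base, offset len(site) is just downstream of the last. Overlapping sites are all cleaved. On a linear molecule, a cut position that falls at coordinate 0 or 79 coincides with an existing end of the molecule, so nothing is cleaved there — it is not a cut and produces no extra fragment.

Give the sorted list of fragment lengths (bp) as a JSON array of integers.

Per-enzyme occurrences:
  PtaX (ACGAT, off=4): starts [0, 19, 24, 37] → cuts [4, 23, 28, 41]
  GruI (GGGAGAAA, off=1): starts [10, 69] → cuts [11, 70]
  WciV (TTGAGTC, off=2): starts [50, 57] → cuts [52, 59]

All cut coordinates (distinct, sorted): [4, 11, 23, 28, 41, 52, 59, 70]

Fragment lengths:
  [0,4): 4 bp
  [4,11): 7 bp
  [11,23): 12 bp
  [23,28): 5 bp
  [28,41): 13 bp
  [41,52): 11 bp
  [52,59): 7 bp
  [59,70): 11 bp
  [70,79): 9 bp

[4,5,7,7,9,11,11,12,13]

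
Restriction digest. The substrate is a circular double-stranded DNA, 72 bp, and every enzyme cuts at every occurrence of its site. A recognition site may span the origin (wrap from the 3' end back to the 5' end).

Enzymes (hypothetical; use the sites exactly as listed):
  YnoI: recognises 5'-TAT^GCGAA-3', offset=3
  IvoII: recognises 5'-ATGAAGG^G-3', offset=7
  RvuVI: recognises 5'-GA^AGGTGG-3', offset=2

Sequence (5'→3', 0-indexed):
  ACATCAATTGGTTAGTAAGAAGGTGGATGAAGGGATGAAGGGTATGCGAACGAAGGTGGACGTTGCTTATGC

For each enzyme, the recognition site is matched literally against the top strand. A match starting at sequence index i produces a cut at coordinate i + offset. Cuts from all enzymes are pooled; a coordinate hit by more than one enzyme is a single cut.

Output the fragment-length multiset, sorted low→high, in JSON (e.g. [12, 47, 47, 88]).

[4,8,8,13,39]

Scan for sites:
  YnoI TATGCGAA/3: at [42] ⇒ [45]
  IvoII ATGAAGGG/7: at [26, 34] ⇒ [33, 41]
  RvuVI GAAGGTGG/2: at [18, 51] ⇒ [20, 53]

All cut coordinates (distinct, sorted): [20, 33, 41, 45, 53]

Fragment lengths:
  20→33: 13 bp
  33→41: 8 bp
  41→45: 4 bp
  45→53: 8 bp
  53→20 (wrap): 72-53+20 = 39 bp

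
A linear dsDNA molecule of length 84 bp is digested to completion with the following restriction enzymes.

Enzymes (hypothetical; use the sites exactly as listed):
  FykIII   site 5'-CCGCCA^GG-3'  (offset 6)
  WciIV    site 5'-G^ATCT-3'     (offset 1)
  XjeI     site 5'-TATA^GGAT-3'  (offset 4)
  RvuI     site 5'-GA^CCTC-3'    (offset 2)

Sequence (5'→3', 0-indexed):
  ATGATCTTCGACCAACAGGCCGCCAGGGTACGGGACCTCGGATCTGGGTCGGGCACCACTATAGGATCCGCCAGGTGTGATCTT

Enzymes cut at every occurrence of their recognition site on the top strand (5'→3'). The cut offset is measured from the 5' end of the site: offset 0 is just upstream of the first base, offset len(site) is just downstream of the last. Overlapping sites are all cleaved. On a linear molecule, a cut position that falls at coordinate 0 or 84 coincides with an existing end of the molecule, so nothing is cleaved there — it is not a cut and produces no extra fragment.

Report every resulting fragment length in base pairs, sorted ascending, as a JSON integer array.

Site scan:
  FykIII (CCGCCAGG, off=6): starts [19, 67] → cuts [25, 73]
  WciIV (GATCT, off=1): starts [2, 40, 78] → cuts [3, 41, 79]
  XjeI (TATAGGAT, off=4): starts [59] → cuts [63]
  RvuI (GACCTC, off=2): starts [33] → cuts [35]

All cut coordinates (distinct, sorted): [3, 25, 35, 41, 63, 73, 79]

Fragments:
  [0,3): 3 bp
  [3,25): 22 bp
  [25,35): 10 bp
  [35,41): 6 bp
  [41,63): 22 bp
  [63,73): 10 bp
  [73,79): 6 bp
  [79,84): 5 bp

[3,5,6,6,10,10,22,22]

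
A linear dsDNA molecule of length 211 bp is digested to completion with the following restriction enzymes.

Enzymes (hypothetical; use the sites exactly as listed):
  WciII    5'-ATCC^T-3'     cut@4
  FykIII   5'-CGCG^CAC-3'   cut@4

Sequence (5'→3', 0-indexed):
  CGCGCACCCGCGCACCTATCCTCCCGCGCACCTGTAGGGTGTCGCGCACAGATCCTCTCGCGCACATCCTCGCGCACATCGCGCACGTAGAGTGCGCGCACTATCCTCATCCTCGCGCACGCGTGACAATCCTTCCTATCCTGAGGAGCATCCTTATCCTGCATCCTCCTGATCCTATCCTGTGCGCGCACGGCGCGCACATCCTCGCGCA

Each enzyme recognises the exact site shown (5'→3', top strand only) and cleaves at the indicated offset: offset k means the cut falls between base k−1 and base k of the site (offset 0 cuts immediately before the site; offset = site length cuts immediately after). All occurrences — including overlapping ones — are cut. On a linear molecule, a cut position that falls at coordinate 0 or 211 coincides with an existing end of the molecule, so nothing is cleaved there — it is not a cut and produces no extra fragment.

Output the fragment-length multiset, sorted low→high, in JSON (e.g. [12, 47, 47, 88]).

Scan for sites:
  WciII (ATCCT, off=4): starts [17, 51, 65, 102, 108, 128, 137, 149, 155, 162, 171, 176, 200] → cuts [21, 55, 69, 106, 112, 132, 141, 153, 159, 166, 175, 180, 204]
  FykIII (CGCGCAC, off=4): starts [0, 8, 24, 42, 58, 70, 79, 94, 113, 184, 193] → cuts [4, 12, 28, 46, 62, 74, 83, 98, 117, 188, 197]

All cut coordinates (distinct, sorted): [4, 12, 21, 28, 46, 55, 62, 69, 74, 83, 98, 106, 112, 117, 132, 141, 153, 159, 166, 175, 180, 188, 197, 204]

Fragment lengths:
  [0,4): 4 bp
  [4,12): 8 bp
  [12,21): 9 bp
  [21,28): 7 bp
  [28,46): 18 bp
  [46,55): 9 bp
  [55,62): 7 bp
  [62,69): 7 bp
  [69,74): 5 bp
  [74,83): 9 bp
  [83,98): 15 bp
  [98,106): 8 bp
  [106,112): 6 bp
  [112,117): 5 bp
  [117,132): 15 bp
  [132,141): 9 bp
  [141,153): 12 bp
  [153,159): 6 bp
  [159,166): 7 bp
  [166,175): 9 bp
  [175,180): 5 bp
  [180,188): 8 bp
  [188,197): 9 bp
  [197,204): 7 bp
  [204,211): 7 bp

[4,5,5,5,6,6,7,7,7,7,7,7,8,8,8,9,9,9,9,9,9,12,15,15,18]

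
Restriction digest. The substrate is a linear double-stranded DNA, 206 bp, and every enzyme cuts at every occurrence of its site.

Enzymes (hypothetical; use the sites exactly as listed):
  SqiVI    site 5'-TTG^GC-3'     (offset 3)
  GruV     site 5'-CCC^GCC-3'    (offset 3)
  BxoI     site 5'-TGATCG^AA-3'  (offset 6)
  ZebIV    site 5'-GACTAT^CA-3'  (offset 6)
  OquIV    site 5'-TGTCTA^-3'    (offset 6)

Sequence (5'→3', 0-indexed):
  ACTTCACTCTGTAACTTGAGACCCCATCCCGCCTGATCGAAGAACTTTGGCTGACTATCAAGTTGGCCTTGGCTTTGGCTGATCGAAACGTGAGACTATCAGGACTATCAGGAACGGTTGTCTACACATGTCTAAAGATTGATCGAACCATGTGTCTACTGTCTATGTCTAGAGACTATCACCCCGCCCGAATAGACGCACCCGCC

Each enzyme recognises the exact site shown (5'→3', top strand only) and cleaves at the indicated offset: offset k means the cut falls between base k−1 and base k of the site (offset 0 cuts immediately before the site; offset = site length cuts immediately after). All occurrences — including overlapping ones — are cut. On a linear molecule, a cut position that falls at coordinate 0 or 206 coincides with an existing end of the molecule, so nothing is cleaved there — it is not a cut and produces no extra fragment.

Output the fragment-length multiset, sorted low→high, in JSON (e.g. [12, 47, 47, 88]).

Per-enzyme occurrences:
  SqiVI TTGGC/3: at [46, 62, 68, 74] ⇒ [49, 65, 71, 77]
  GruV CCCGCC/3: at [27, 182, 200] ⇒ [30, 185, 203]
  BxoI TGATCGAA/6: at [33, 79, 139] ⇒ [39, 85, 145]
  ZebIV GACTATCA/6: at [52, 93, 102, 173] ⇒ [58, 99, 108, 179]
  OquIV TGTCTA/6: at [118, 128, 152, 159, 165] ⇒ [124, 134, 158, 165, 171]

All cut coordinates (distinct, sorted): [30, 39, 49, 58, 65, 71, 77, 85, 99, 108, 124, 134, 145, 158, 165, 171, 179, 185, 203]

Fragments:
  [0,30): 30 bp
  [30,39): 9 bp
  [39,49): 10 bp
  [49,58): 9 bp
  [58,65): 7 bp
  [65,71): 6 bp
  [71,77): 6 bp
  [77,85): 8 bp
  [85,99): 14 bp
  [99,108): 9 bp
  [108,124): 16 bp
  [124,134): 10 bp
  [134,145): 11 bp
  [145,158): 13 bp
  [158,165): 7 bp
  [165,171): 6 bp
  [171,179): 8 bp
  [179,185): 6 bp
  [185,203): 18 bp
  [203,206): 3 bp

[3,6,6,6,6,7,7,8,8,9,9,9,10,10,11,13,14,16,18,30]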